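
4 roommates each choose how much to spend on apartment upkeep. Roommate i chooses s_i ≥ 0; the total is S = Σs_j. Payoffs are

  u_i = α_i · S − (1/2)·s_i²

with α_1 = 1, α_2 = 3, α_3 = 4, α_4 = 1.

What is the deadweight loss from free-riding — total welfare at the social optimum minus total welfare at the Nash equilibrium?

94.5

Roommate i's FOC: ∂u_i/∂s_i = α_i − s_i = 0, so s_i* = α_i.
NE contributions = (1, 3, 4, 1); S = 9.
W^NE = (Σα)·S − ½Σα_i² = 9² − ½·27 = 67.5.
Planner sets s_i = Σα_j = 9 for every i, so S^SO = 4·9 = 36.
W^SO = (Σα)·S^SO − ½·4·(Σα)² = (4/2)·9² = 162.
Deadweight loss = W^SO − W^NE = 94.5.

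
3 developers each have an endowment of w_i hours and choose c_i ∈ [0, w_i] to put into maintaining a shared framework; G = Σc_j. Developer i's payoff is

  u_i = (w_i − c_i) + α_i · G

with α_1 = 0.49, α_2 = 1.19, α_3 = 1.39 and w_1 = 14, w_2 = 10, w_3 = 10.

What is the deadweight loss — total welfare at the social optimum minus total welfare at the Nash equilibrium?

∂u_i/∂c_i = α_i − 1, so developer i contributes w_i if α_i > 1, else 0.
α_i > 1 for i ∈ {2, 3}; NE contributions (0, 10, 10), G = 20.
W^NE = Σw_i − G^NE + (Σα_i)·G^NE = 34 + 2.07·20 = 75.4.
Planner: ∂(Σu_j)/∂c_i = Σα_j − 1 = 2.07 > 0, so everyone contributes w_i; G^SO = 34, W^SO = 34 + 2.07·34 = 104.38.
Deadweight loss = 28.98.

28.98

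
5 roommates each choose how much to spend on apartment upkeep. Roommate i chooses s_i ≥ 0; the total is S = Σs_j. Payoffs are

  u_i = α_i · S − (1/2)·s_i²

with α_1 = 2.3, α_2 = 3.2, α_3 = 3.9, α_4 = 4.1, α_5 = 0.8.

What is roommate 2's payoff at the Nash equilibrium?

Roommate i's FOC: ∂u_i/∂s_i = α_i − s_i = 0, so s_i* = α_i.
NE contributions = (2.3, 3.2, 3.9, 4.1, 0.8); S = 14.3.
u_2 = α_2·S − ½·(s_2)² = 3.2·14.3 − ½·3.2² = 40.64.

40.64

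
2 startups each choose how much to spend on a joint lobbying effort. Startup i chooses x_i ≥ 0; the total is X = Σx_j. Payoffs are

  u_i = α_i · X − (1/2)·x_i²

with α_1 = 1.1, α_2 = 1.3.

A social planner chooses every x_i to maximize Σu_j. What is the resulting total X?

4.8

Planner FOC: ∂(Σu_j)/∂x_i = (Σα_j) − x_i = 0, so x_i^SO = Σα_j = 2.4 for every i; X^SO = 4.8.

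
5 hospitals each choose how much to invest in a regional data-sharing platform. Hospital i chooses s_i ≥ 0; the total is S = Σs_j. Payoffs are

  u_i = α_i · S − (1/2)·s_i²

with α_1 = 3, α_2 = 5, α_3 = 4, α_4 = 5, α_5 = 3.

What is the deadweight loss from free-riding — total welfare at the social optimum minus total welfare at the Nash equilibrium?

642

Hospital i's FOC: ∂u_i/∂s_i = α_i − s_i = 0, so s_i* = α_i.
NE contributions = (3, 5, 4, 5, 3); S = 20.
W^NE = (Σα)·S − ½Σα_i² = 20² − ½·84 = 358.
Planner sets s_i = Σα_j = 20 for every i, so S^SO = 5·20 = 100.
W^SO = (Σα)·S^SO − ½·5·(Σα)² = (5/2)·20² = 1000.
Deadweight loss = W^SO − W^NE = 642.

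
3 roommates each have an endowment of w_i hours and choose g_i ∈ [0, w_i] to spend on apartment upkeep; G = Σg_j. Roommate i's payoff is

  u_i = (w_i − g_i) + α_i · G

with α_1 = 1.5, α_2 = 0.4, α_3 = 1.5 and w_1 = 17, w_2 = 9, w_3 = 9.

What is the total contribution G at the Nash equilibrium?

∂u_i/∂g_i = α_i − 1, so roommate i contributes w_i if α_i > 1, else 0.
α_i > 1 for i ∈ {1, 3}; NE contributions (17, 0, 9), G = 26.

26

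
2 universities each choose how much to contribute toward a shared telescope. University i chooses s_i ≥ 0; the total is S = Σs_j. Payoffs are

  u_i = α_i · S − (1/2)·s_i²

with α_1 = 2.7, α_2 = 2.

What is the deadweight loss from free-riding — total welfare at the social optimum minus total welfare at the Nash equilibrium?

University i's FOC: ∂u_i/∂s_i = α_i − s_i = 0, so s_i* = α_i.
NE contributions = (2.7, 2); S = 4.7.
W^NE = (Σα)·S − ½Σα_i² = 4.7² − ½·11.29 = 16.445.
Planner sets s_i = Σα_j = 4.7 for every i, so S^SO = 2·4.7 = 9.4.
W^SO = (Σα)·S^SO − ½·2·(Σα)² = (2/2)·4.7² = 22.09.
Deadweight loss = W^SO − W^NE = 5.645.

5.645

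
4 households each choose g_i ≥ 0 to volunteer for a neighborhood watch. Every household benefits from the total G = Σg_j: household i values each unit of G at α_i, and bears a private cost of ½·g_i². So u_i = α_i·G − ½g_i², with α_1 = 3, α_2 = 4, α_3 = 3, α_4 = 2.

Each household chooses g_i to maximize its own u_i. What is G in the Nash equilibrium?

12

Household i's FOC: ∂u_i/∂g_i = α_i − g_i = 0, so g_i* = α_i.
NE contributions = (3, 4, 3, 2); G = 12.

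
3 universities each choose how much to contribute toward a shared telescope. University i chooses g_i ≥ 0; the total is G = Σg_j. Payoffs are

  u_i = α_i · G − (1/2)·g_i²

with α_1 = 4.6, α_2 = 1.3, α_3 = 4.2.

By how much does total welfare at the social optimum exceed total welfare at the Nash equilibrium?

71.25

University i's FOC: ∂u_i/∂g_i = α_i − g_i = 0, so g_i* = α_i.
NE contributions = (4.6, 1.3, 4.2); G = 10.1.
W^NE = (Σα)·G − ½Σα_i² = 10.1² − ½·40.49 = 81.765.
Planner sets g_i = Σα_j = 10.1 for every i, so G^SO = 3·10.1 = 30.3.
W^SO = (Σα)·G^SO − ½·3·(Σα)² = (3/2)·10.1² = 153.015.
Deadweight loss = W^SO − W^NE = 71.25.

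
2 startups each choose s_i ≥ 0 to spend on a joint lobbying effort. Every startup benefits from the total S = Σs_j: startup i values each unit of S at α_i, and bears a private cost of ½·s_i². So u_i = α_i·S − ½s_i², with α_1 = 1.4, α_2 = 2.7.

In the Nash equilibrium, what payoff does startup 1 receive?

4.76

Startup i's FOC: ∂u_i/∂s_i = α_i − s_i = 0, so s_i* = α_i.
NE contributions = (1.4, 2.7); S = 4.1.
u_1 = α_1·S − ½·(s_1)² = 1.4·4.1 − ½·1.4² = 4.76.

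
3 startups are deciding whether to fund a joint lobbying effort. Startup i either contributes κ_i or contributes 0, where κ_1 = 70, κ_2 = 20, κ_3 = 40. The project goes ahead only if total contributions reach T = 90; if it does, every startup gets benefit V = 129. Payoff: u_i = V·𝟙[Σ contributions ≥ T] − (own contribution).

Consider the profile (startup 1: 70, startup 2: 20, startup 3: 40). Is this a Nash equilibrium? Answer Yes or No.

No

Total = 130 ≥ 90: provided.
Startup 1 (pledges 70, payoff 59): dropping to 0 → total 60, payoff 0. No gain.
Startup 2 (pledges 20, payoff 109): dropping to 0 → total 110, payoff 129. Profitable deviation.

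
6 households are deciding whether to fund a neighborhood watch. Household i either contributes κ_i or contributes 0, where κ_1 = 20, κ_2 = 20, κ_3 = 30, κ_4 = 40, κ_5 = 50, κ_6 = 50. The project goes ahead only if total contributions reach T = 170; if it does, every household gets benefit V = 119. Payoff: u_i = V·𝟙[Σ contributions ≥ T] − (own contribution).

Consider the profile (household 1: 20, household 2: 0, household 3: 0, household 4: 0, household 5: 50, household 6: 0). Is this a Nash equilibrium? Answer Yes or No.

Total = 70 < 170: not provided.
Household 1 (pledges 20, payoff -20): dropping to 0 → total 50, payoff 0. Profitable deviation.

No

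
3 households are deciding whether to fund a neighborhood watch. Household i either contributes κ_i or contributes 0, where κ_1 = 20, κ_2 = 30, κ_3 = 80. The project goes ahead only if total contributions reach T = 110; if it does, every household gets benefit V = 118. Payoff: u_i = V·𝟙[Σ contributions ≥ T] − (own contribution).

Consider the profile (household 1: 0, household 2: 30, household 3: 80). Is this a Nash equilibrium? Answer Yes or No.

Yes

Total = 110 ≥ 110: provided.
Household 1 (pledges 0, payoff 118): pledging 20 → total 130, payoff 98. No gain.
Household 2 (pledges 30, payoff 88): dropping to 0 → total 80, payoff 0. No gain.
Household 3 (pledges 80, payoff 38): dropping to 0 → total 30, payoff 0. No gain.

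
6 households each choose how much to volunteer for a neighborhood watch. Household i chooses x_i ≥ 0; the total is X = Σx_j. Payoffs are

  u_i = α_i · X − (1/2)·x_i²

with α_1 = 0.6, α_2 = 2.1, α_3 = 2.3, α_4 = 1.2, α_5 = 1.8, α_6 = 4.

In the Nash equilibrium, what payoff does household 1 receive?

Household i's FOC: ∂u_i/∂x_i = α_i − x_i = 0, so x_i* = α_i.
NE contributions = (0.6, 2.1, 2.3, 1.2, 1.8, 4); X = 12.
u_1 = α_1·X − ½·(x_1)² = 0.6·12 − ½·0.6² = 7.02.

7.02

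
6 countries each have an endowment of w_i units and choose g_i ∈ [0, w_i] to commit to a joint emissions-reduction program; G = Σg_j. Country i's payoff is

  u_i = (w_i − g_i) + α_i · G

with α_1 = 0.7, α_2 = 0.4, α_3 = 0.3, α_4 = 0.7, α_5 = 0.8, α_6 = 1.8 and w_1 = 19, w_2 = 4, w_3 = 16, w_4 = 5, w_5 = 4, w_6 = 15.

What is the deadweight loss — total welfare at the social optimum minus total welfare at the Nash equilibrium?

177.6

∂u_i/∂g_i = α_i − 1, so country i contributes w_i if α_i > 1, else 0.
α_i > 1 for i ∈ {6}; NE contributions (0, 0, 0, 0, 0, 15), G = 15.
W^NE = Σw_i − G^NE + (Σα_i)·G^NE = 63 + 3.7·15 = 118.5.
Planner: ∂(Σu_j)/∂g_i = Σα_j − 1 = 3.7 > 0, so everyone contributes w_i; G^SO = 63, W^SO = 63 + 3.7·63 = 296.1.
Deadweight loss = 177.6.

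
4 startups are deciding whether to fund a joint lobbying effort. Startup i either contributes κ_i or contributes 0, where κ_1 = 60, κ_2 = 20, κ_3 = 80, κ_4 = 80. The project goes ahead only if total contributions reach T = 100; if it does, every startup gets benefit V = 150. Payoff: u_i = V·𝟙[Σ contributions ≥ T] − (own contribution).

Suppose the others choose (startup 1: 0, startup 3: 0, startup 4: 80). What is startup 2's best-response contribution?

20

Others' total = 80. Contributing 20 brings total to 100 ≥ 100: gain V − κ_2 = 130.
Best response: 20.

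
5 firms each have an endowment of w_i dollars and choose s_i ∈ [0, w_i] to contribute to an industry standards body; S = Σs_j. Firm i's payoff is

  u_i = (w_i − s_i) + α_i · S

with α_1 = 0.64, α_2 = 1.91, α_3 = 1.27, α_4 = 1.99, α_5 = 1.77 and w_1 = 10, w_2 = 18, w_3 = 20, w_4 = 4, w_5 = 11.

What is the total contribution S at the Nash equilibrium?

∂u_i/∂s_i = α_i − 1, so firm i contributes w_i if α_i > 1, else 0.
α_i > 1 for i ∈ {2, 3, 4, 5}; NE contributions (0, 18, 20, 4, 11), S = 53.

53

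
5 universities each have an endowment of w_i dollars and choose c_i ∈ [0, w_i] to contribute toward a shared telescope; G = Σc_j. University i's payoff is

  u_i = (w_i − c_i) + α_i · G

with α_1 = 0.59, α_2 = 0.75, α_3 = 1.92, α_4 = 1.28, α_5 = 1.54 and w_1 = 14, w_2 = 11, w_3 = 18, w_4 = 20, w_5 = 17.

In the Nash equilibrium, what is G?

55

∂u_i/∂c_i = α_i − 1, so university i contributes w_i if α_i > 1, else 0.
α_i > 1 for i ∈ {3, 4, 5}; NE contributions (0, 0, 18, 20, 17), G = 55.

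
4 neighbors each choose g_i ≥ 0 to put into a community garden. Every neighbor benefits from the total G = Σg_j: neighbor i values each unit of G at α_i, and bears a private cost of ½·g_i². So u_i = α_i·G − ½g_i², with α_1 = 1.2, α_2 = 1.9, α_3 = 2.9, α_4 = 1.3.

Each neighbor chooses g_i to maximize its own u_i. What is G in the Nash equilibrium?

7.3

Neighbor i's FOC: ∂u_i/∂g_i = α_i − g_i = 0, so g_i* = α_i.
NE contributions = (1.2, 1.9, 2.9, 1.3); G = 7.3.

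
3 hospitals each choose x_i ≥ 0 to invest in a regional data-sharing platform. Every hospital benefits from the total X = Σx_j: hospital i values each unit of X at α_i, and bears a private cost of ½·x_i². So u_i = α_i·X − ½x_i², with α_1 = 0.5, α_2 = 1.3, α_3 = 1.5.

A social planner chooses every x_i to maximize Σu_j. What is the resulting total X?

Planner FOC: ∂(Σu_j)/∂x_i = (Σα_j) − x_i = 0, so x_i^SO = Σα_j = 3.3 for every i; X^SO = 9.9.

9.9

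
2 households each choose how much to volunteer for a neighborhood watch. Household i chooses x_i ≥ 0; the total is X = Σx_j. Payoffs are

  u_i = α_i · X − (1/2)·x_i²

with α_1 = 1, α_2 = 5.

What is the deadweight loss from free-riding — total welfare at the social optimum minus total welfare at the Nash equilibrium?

Household i's FOC: ∂u_i/∂x_i = α_i − x_i = 0, so x_i* = α_i.
NE contributions = (1, 5); X = 6.
W^NE = (Σα)·X − ½Σα_i² = 6² − ½·26 = 23.
Planner sets x_i = Σα_j = 6 for every i, so X^SO = 2·6 = 12.
W^SO = (Σα)·X^SO − ½·2·(Σα)² = (2/2)·6² = 36.
Deadweight loss = W^SO − W^NE = 13.

13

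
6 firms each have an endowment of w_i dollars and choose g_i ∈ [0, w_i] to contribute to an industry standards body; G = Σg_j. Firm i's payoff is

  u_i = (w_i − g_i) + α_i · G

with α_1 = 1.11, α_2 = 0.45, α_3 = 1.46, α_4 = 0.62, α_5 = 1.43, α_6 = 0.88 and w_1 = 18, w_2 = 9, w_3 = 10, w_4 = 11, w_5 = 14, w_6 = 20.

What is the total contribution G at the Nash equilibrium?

∂u_i/∂g_i = α_i − 1, so firm i contributes w_i if α_i > 1, else 0.
α_i > 1 for i ∈ {1, 3, 5}; NE contributions (18, 0, 10, 0, 14, 0), G = 42.

42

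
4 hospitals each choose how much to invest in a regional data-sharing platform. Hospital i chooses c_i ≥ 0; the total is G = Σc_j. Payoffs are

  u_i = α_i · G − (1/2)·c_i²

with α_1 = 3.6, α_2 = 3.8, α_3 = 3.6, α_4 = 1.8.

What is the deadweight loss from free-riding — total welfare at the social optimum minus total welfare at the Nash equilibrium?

Hospital i's FOC: ∂u_i/∂c_i = α_i − c_i = 0, so c_i* = α_i.
NE contributions = (3.6, 3.8, 3.6, 1.8); G = 12.8.
W^NE = (Σα)·G − ½Σα_i² = 12.8² − ½·43.6 = 142.04.
Planner sets c_i = Σα_j = 12.8 for every i, so G^SO = 4·12.8 = 51.2.
W^SO = (Σα)·G^SO − ½·4·(Σα)² = (4/2)·12.8² = 327.68.
Deadweight loss = W^SO − W^NE = 185.64.

185.64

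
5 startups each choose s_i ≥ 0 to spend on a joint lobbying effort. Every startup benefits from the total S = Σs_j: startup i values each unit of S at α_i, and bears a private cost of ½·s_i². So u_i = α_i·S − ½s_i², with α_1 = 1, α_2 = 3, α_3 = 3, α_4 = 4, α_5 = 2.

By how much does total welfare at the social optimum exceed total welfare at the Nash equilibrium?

Startup i's FOC: ∂u_i/∂s_i = α_i − s_i = 0, so s_i* = α_i.
NE contributions = (1, 3, 3, 4, 2); S = 13.
W^NE = (Σα)·S − ½Σα_i² = 13² − ½·39 = 149.5.
Planner sets s_i = Σα_j = 13 for every i, so S^SO = 5·13 = 65.
W^SO = (Σα)·S^SO − ½·5·(Σα)² = (5/2)·13² = 422.5.
Deadweight loss = W^SO − W^NE = 273.

273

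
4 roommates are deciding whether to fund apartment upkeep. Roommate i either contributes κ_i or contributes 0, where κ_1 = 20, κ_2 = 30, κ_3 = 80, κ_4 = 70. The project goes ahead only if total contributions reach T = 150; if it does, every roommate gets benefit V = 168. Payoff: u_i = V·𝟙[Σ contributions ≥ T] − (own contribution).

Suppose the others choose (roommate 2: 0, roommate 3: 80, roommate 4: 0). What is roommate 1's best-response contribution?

Others' total = 80. Even contributing 20 gives 100 < 150: no benefit either way.
Best response: 0.

0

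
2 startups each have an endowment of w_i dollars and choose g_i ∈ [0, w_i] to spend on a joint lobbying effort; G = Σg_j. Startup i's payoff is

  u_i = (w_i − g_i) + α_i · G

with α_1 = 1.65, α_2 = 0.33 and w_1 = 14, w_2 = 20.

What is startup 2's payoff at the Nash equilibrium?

24.62

∂u_i/∂g_i = α_i − 1, so startup i contributes w_i if α_i > 1, else 0.
α_i > 1 for i ∈ {1}; NE contributions (14, 0), G = 14.
u_2 = (20 − 0) + 0.33·14 = 24.62.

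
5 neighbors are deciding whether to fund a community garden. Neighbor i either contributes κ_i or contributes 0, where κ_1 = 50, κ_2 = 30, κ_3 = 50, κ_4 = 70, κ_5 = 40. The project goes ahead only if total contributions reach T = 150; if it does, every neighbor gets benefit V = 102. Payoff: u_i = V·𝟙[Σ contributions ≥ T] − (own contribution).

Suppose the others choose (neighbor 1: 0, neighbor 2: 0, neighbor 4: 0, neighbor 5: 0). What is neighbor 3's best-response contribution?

0

Others' total = 0. Even contributing 50 gives 50 < 150: no benefit either way.
Best response: 0.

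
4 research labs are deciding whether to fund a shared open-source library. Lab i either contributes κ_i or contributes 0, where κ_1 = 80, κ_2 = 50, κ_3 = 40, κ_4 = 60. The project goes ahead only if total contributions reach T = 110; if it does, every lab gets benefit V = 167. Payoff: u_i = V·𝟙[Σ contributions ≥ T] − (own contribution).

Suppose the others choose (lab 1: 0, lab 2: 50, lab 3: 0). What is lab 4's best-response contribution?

60

Others' total = 50. Contributing 60 brings total to 110 ≥ 110: gain V − κ_4 = 107.
Best response: 60.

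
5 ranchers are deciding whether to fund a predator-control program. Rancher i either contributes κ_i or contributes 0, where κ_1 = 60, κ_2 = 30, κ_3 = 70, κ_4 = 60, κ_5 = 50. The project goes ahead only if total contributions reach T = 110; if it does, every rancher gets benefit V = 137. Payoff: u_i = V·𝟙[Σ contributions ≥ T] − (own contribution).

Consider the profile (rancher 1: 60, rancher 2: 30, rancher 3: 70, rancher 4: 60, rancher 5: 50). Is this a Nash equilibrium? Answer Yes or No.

No

Total = 270 ≥ 110: provided.
Rancher 1 (pledges 60, payoff 77): dropping to 0 → total 210, payoff 137. Profitable deviation.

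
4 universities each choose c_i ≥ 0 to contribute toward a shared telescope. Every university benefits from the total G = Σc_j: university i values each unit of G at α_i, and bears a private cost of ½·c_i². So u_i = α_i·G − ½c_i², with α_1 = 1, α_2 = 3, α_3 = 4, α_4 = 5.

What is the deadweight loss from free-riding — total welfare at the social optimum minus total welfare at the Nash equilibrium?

University i's FOC: ∂u_i/∂c_i = α_i − c_i = 0, so c_i* = α_i.
NE contributions = (1, 3, 4, 5); G = 13.
W^NE = (Σα)·G − ½Σα_i² = 13² − ½·51 = 143.5.
Planner sets c_i = Σα_j = 13 for every i, so G^SO = 4·13 = 52.
W^SO = (Σα)·G^SO − ½·4·(Σα)² = (4/2)·13² = 338.
Deadweight loss = W^SO − W^NE = 194.5.

194.5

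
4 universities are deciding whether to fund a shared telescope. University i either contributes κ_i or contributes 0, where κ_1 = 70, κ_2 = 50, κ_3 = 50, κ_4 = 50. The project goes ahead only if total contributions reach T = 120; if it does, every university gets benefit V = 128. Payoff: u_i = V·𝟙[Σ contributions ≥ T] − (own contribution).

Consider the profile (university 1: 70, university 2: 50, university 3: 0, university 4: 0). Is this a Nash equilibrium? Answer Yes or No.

Yes

Total = 120 ≥ 120: provided.
University 1 (pledges 70, payoff 58): dropping to 0 → total 50, payoff 0. No gain.
University 2 (pledges 50, payoff 78): dropping to 0 → total 70, payoff 0. No gain.
University 3 (pledges 0, payoff 128): pledging 50 → total 170, payoff 78. No gain.
University 4 (pledges 0, payoff 128): pledging 50 → total 170, payoff 78. No gain.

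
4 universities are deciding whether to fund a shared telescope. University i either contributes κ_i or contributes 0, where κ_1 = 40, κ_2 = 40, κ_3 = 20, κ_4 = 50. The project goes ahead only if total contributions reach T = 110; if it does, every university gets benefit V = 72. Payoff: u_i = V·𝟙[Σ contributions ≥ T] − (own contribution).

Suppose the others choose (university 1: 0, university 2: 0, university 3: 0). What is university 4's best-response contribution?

0

Others' total = 0. Even contributing 50 gives 50 < 110: no benefit either way.
Best response: 0.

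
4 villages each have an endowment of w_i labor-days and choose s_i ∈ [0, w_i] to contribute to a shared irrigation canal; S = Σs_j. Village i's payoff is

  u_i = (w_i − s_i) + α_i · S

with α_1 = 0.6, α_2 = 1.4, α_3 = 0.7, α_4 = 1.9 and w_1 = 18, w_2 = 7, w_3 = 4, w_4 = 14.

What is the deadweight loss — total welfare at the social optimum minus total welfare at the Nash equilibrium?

79.2

∂u_i/∂s_i = α_i − 1, so village i contributes w_i if α_i > 1, else 0.
α_i > 1 for i ∈ {2, 4}; NE contributions (0, 7, 0, 14), S = 21.
W^NE = Σw_i − S^NE + (Σα_i)·S^NE = 43 + 3.6·21 = 118.6.
Planner: ∂(Σu_j)/∂s_i = Σα_j − 1 = 3.6 > 0, so everyone contributes w_i; S^SO = 43, W^SO = 43 + 3.6·43 = 197.8.
Deadweight loss = 79.2.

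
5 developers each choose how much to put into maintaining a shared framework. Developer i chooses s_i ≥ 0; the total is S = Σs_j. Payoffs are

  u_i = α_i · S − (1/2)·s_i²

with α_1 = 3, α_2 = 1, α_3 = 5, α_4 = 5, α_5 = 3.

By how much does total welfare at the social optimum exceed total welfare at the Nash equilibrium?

Developer i's FOC: ∂u_i/∂s_i = α_i − s_i = 0, so s_i* = α_i.
NE contributions = (3, 1, 5, 5, 3); S = 17.
W^NE = (Σα)·S − ½Σα_i² = 17² − ½·69 = 254.5.
Planner sets s_i = Σα_j = 17 for every i, so S^SO = 5·17 = 85.
W^SO = (Σα)·S^SO − ½·5·(Σα)² = (5/2)·17² = 722.5.
Deadweight loss = W^SO − W^NE = 468.

468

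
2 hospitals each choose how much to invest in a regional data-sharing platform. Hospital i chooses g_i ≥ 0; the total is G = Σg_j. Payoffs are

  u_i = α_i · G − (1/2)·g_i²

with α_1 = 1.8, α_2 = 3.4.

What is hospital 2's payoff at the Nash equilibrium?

Hospital i's FOC: ∂u_i/∂g_i = α_i − g_i = 0, so g_i* = α_i.
NE contributions = (1.8, 3.4); G = 5.2.
u_2 = α_2·G − ½·(g_2)² = 3.4·5.2 − ½·3.4² = 11.9.

11.9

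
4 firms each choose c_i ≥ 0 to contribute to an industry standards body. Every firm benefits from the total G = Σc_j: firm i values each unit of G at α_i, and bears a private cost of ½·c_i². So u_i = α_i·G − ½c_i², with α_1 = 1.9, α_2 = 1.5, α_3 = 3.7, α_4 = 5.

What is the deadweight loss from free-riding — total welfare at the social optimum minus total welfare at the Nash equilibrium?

168.685

Firm i's FOC: ∂u_i/∂c_i = α_i − c_i = 0, so c_i* = α_i.
NE contributions = (1.9, 1.5, 3.7, 5); G = 12.1.
W^NE = (Σα)·G − ½Σα_i² = 12.1² − ½·44.55 = 124.135.
Planner sets c_i = Σα_j = 12.1 for every i, so G^SO = 4·12.1 = 48.4.
W^SO = (Σα)·G^SO − ½·4·(Σα)² = (4/2)·12.1² = 292.82.
Deadweight loss = W^SO − W^NE = 168.685.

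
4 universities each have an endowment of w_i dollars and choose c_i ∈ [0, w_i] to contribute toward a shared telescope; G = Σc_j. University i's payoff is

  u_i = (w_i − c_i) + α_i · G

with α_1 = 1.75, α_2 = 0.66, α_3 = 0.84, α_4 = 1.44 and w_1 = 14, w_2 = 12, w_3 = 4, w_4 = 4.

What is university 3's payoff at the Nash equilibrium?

∂u_i/∂c_i = α_i − 1, so university i contributes w_i if α_i > 1, else 0.
α_i > 1 for i ∈ {1, 4}; NE contributions (14, 0, 0, 4), G = 18.
u_3 = (4 − 0) + 0.84·18 = 19.12.

19.12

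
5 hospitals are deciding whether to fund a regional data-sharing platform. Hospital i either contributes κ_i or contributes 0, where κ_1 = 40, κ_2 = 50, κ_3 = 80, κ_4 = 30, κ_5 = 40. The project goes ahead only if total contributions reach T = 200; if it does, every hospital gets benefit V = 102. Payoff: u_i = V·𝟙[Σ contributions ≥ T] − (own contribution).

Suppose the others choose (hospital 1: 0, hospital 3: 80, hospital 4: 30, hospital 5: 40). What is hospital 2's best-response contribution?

50

Others' total = 150. Contributing 50 brings total to 200 ≥ 200: gain V − κ_2 = 52.
Best response: 50.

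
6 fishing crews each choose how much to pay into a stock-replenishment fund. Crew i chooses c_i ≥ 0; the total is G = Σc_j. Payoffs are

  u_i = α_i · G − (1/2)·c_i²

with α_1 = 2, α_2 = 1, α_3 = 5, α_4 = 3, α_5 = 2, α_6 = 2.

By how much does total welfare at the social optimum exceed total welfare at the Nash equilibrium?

Crew i's FOC: ∂u_i/∂c_i = α_i − c_i = 0, so c_i* = α_i.
NE contributions = (2, 1, 5, 3, 2, 2); G = 15.
W^NE = (Σα)·G − ½Σα_i² = 15² − ½·47 = 201.5.
Planner sets c_i = Σα_j = 15 for every i, so G^SO = 6·15 = 90.
W^SO = (Σα)·G^SO − ½·6·(Σα)² = (6/2)·15² = 675.
Deadweight loss = W^SO − W^NE = 473.5.

473.5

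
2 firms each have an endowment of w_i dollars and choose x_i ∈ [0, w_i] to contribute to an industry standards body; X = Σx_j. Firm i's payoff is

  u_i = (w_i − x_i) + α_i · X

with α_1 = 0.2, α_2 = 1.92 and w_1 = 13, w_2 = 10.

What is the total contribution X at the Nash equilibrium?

∂u_i/∂x_i = α_i − 1, so firm i contributes w_i if α_i > 1, else 0.
α_i > 1 for i ∈ {2}; NE contributions (0, 10), X = 10.

10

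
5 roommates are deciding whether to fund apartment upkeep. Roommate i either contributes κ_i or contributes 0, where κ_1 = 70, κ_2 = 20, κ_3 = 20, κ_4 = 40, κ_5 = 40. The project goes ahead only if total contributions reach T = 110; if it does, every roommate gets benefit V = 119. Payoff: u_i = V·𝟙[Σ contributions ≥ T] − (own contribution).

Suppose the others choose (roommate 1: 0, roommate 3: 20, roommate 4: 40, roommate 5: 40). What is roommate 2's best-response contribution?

Others' total = 100. Contributing 20 brings total to 120 ≥ 110: gain V − κ_2 = 99.
Best response: 20.

20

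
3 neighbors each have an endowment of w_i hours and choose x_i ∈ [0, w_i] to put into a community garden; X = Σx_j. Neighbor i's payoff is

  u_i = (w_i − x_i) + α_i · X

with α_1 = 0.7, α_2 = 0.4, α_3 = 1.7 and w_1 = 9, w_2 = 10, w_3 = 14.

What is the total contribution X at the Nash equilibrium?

∂u_i/∂x_i = α_i − 1, so neighbor i contributes w_i if α_i > 1, else 0.
α_i > 1 for i ∈ {3}; NE contributions (0, 0, 14), X = 14.

14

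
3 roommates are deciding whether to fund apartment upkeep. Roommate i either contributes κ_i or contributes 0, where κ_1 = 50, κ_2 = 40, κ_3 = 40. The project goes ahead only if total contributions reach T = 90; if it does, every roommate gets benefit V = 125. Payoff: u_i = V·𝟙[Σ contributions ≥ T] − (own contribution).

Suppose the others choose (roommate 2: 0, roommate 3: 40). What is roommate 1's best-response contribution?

Others' total = 40. Contributing 50 brings total to 90 ≥ 90: gain V − κ_1 = 75.
Best response: 50.

50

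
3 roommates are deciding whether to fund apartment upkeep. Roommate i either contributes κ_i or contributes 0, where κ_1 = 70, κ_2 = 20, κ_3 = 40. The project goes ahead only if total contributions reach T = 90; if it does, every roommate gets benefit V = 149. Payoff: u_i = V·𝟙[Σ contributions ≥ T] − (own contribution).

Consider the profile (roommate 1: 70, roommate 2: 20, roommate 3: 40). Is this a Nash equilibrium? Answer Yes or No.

Total = 130 ≥ 90: provided.
Roommate 1 (pledges 70, payoff 79): dropping to 0 → total 60, payoff 0. No gain.
Roommate 2 (pledges 20, payoff 129): dropping to 0 → total 110, payoff 149. Profitable deviation.

No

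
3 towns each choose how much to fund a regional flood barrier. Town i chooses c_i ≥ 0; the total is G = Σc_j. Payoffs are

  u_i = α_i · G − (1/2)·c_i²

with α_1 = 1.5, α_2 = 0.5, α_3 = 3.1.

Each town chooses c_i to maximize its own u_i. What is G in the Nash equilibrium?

Town i's FOC: ∂u_i/∂c_i = α_i − c_i = 0, so c_i* = α_i.
NE contributions = (1.5, 0.5, 3.1); G = 5.1.

5.1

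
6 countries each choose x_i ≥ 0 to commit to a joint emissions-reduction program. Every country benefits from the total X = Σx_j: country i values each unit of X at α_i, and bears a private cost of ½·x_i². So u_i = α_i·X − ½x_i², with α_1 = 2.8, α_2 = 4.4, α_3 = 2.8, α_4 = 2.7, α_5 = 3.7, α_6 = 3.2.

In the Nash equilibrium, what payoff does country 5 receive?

65.675

Country i's FOC: ∂u_i/∂x_i = α_i − x_i = 0, so x_i* = α_i.
NE contributions = (2.8, 4.4, 2.8, 2.7, 3.7, 3.2); X = 19.6.
u_5 = α_5·X − ½·(x_5)² = 3.7·19.6 − ½·3.7² = 65.675.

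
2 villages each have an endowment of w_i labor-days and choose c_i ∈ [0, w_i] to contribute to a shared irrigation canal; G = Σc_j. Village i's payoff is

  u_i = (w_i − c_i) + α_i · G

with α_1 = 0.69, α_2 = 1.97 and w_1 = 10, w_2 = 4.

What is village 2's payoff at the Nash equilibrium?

∂u_i/∂c_i = α_i − 1, so village i contributes w_i if α_i > 1, else 0.
α_i > 1 for i ∈ {2}; NE contributions (0, 4), G = 4.
u_2 = (4 − 4) + 1.97·4 = 7.88.

7.88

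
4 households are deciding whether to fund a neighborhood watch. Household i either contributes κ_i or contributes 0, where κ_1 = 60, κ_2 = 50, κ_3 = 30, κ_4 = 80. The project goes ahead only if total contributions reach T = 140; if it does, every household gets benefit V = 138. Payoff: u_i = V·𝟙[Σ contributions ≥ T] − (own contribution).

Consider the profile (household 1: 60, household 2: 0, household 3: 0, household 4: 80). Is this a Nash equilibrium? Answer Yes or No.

Total = 140 ≥ 140: provided.
Household 1 (pledges 60, payoff 78): dropping to 0 → total 80, payoff 0. No gain.
Household 2 (pledges 0, payoff 138): pledging 50 → total 190, payoff 88. No gain.
Household 3 (pledges 0, payoff 138): pledging 30 → total 170, payoff 108. No gain.
Household 4 (pledges 80, payoff 58): dropping to 0 → total 60, payoff 0. No gain.

Yes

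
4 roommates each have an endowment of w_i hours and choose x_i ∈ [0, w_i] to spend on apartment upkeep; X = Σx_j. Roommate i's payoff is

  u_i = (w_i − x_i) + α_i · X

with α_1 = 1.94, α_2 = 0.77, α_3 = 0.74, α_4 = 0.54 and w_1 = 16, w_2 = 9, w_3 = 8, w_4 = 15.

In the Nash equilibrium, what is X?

∂u_i/∂x_i = α_i − 1, so roommate i contributes w_i if α_i > 1, else 0.
α_i > 1 for i ∈ {1}; NE contributions (16, 0, 0, 0), X = 16.

16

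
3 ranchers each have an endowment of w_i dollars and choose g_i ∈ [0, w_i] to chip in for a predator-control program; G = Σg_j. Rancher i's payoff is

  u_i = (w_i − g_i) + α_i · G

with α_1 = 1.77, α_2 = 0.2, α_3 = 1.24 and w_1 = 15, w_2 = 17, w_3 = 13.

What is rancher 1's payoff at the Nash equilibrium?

∂u_i/∂g_i = α_i − 1, so rancher i contributes w_i if α_i > 1, else 0.
α_i > 1 for i ∈ {1, 3}; NE contributions (15, 0, 13), G = 28.
u_1 = (15 − 15) + 1.77·28 = 49.56.

49.56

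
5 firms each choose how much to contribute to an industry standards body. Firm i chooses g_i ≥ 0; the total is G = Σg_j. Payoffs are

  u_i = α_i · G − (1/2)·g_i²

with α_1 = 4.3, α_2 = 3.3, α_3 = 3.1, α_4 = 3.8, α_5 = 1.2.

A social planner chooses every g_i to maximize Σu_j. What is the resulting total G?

Planner FOC: ∂(Σu_j)/∂g_i = (Σα_j) − g_i = 0, so g_i^SO = Σα_j = 15.7 for every i; G^SO = 78.5.

78.5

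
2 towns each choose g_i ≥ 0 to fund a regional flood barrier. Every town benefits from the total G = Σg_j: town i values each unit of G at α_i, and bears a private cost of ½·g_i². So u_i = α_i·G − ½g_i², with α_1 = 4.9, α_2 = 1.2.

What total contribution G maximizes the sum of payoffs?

12.2

Planner FOC: ∂(Σu_j)/∂g_i = (Σα_j) − g_i = 0, so g_i^SO = Σα_j = 6.1 for every i; G^SO = 12.2.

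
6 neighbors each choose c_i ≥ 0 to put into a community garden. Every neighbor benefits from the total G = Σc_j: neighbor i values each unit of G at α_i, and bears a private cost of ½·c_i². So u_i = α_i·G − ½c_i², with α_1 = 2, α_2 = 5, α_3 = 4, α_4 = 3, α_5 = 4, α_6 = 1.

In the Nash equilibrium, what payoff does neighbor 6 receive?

18.5

Neighbor i's FOC: ∂u_i/∂c_i = α_i − c_i = 0, so c_i* = α_i.
NE contributions = (2, 5, 4, 3, 4, 1); G = 19.
u_6 = α_6·G − ½·(c_6)² = 1·19 − ½·1² = 18.5.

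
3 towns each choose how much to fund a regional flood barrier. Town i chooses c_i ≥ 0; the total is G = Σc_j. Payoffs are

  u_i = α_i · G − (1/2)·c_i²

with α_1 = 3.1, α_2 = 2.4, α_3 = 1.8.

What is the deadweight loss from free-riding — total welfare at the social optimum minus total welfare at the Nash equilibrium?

Town i's FOC: ∂u_i/∂c_i = α_i − c_i = 0, so c_i* = α_i.
NE contributions = (3.1, 2.4, 1.8); G = 7.3.
W^NE = (Σα)·G − ½Σα_i² = 7.3² − ½·18.61 = 43.985.
Planner sets c_i = Σα_j = 7.3 for every i, so G^SO = 3·7.3 = 21.9.
W^SO = (Σα)·G^SO − ½·3·(Σα)² = (3/2)·7.3² = 79.935.
Deadweight loss = W^SO − W^NE = 35.95.

35.95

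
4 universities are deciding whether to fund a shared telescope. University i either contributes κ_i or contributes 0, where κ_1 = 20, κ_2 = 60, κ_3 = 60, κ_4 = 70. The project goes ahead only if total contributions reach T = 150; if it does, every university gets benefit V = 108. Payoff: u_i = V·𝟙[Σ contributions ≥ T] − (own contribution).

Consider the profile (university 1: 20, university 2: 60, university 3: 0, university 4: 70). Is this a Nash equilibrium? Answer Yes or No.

Total = 150 ≥ 150: provided.
University 1 (pledges 20, payoff 88): dropping to 0 → total 130, payoff 0. No gain.
University 2 (pledges 60, payoff 48): dropping to 0 → total 90, payoff 0. No gain.
University 3 (pledges 0, payoff 108): pledging 60 → total 210, payoff 48. No gain.
University 4 (pledges 70, payoff 38): dropping to 0 → total 80, payoff 0. No gain.

Yes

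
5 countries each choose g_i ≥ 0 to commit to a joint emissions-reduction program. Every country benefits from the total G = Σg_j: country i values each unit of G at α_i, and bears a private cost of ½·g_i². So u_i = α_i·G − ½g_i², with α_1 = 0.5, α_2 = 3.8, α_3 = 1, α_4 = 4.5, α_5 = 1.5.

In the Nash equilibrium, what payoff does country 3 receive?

10.8

Country i's FOC: ∂u_i/∂g_i = α_i − g_i = 0, so g_i* = α_i.
NE contributions = (0.5, 3.8, 1, 4.5, 1.5); G = 11.3.
u_3 = α_3·G − ½·(g_3)² = 1·11.3 − ½·1² = 10.8.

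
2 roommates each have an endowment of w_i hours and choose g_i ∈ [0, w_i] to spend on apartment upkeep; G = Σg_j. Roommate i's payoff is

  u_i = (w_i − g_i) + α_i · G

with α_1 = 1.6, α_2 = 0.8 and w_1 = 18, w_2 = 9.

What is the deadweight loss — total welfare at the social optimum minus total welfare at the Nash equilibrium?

∂u_i/∂g_i = α_i − 1, so roommate i contributes w_i if α_i > 1, else 0.
α_i > 1 for i ∈ {1}; NE contributions (18, 0), G = 18.
W^NE = Σw_i − G^NE + (Σα_i)·G^NE = 27 + 1.4·18 = 52.2.
Planner: ∂(Σu_j)/∂g_i = Σα_j − 1 = 1.4 > 0, so everyone contributes w_i; G^SO = 27, W^SO = 27 + 1.4·27 = 64.8.
Deadweight loss = 12.6.

12.6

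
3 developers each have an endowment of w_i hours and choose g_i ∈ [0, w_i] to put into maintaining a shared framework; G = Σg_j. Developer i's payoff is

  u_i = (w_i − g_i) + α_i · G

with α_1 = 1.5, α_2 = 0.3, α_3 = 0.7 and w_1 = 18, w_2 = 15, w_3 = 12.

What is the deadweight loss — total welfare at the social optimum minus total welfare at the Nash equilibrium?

∂u_i/∂g_i = α_i − 1, so developer i contributes w_i if α_i > 1, else 0.
α_i > 1 for i ∈ {1}; NE contributions (18, 0, 0), G = 18.
W^NE = Σw_i − G^NE + (Σα_i)·G^NE = 45 + 1.5·18 = 72.
Planner: ∂(Σu_j)/∂g_i = Σα_j − 1 = 1.5 > 0, so everyone contributes w_i; G^SO = 45, W^SO = 45 + 1.5·45 = 112.5.
Deadweight loss = 40.5.

40.5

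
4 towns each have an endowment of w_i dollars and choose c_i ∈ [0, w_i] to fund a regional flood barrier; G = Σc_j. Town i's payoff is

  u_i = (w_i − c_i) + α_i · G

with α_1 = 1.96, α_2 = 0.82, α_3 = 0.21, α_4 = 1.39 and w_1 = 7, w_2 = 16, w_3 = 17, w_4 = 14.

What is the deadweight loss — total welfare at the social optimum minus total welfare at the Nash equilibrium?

111.54

∂u_i/∂c_i = α_i − 1, so town i contributes w_i if α_i > 1, else 0.
α_i > 1 for i ∈ {1, 4}; NE contributions (7, 0, 0, 14), G = 21.
W^NE = Σw_i − G^NE + (Σα_i)·G^NE = 54 + 3.38·21 = 124.98.
Planner: ∂(Σu_j)/∂c_i = Σα_j − 1 = 3.38 > 0, so everyone contributes w_i; G^SO = 54, W^SO = 54 + 3.38·54 = 236.52.
Deadweight loss = 111.54.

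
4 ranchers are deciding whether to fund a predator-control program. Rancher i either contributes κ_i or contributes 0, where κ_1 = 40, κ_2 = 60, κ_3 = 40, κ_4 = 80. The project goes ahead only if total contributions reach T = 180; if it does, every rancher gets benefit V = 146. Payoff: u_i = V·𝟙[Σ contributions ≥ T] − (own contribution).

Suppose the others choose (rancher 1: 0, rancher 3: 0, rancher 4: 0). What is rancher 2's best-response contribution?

Others' total = 0. Even contributing 60 gives 60 < 180: no benefit either way.
Best response: 0.

0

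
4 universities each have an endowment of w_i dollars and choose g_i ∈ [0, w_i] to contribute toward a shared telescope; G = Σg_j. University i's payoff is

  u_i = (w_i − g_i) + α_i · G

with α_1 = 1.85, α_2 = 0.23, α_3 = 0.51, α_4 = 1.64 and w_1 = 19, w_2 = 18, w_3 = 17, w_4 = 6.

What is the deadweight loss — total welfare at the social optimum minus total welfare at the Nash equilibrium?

113.05

∂u_i/∂g_i = α_i − 1, so university i contributes w_i if α_i > 1, else 0.
α_i > 1 for i ∈ {1, 4}; NE contributions (19, 0, 0, 6), G = 25.
W^NE = Σw_i − G^NE + (Σα_i)·G^NE = 60 + 3.23·25 = 140.75.
Planner: ∂(Σu_j)/∂g_i = Σα_j − 1 = 3.23 > 0, so everyone contributes w_i; G^SO = 60, W^SO = 60 + 3.23·60 = 253.8.
Deadweight loss = 113.05.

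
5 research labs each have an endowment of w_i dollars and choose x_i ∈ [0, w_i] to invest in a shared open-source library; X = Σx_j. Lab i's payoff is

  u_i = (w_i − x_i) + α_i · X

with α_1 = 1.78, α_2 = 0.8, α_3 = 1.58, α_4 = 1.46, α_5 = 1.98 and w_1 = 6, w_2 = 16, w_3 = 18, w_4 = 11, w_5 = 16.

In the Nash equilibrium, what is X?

51

∂u_i/∂x_i = α_i − 1, so lab i contributes w_i if α_i > 1, else 0.
α_i > 1 for i ∈ {1, 3, 4, 5}; NE contributions (6, 0, 18, 11, 16), X = 51.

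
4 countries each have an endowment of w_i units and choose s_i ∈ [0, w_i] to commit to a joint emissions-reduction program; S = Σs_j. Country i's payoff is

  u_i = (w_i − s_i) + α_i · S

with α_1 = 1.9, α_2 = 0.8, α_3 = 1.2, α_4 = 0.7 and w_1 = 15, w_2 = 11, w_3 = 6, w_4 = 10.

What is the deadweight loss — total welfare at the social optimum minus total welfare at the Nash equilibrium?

∂u_i/∂s_i = α_i − 1, so country i contributes w_i if α_i > 1, else 0.
α_i > 1 for i ∈ {1, 3}; NE contributions (15, 0, 6, 0), S = 21.
W^NE = Σw_i − S^NE + (Σα_i)·S^NE = 42 + 3.6·21 = 117.6.
Planner: ∂(Σu_j)/∂s_i = Σα_j − 1 = 3.6 > 0, so everyone contributes w_i; S^SO = 42, W^SO = 42 + 3.6·42 = 193.2.
Deadweight loss = 75.6.

75.6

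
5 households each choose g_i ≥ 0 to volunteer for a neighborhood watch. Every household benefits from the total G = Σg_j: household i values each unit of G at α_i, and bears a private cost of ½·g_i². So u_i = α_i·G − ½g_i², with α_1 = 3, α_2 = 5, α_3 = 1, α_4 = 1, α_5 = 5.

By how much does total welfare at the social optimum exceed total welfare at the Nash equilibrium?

Household i's FOC: ∂u_i/∂g_i = α_i − g_i = 0, so g_i* = α_i.
NE contributions = (3, 5, 1, 1, 5); G = 15.
W^NE = (Σα)·G − ½Σα_i² = 15² − ½·61 = 194.5.
Planner sets g_i = Σα_j = 15 for every i, so G^SO = 5·15 = 75.
W^SO = (Σα)·G^SO − ½·5·(Σα)² = (5/2)·15² = 562.5.
Deadweight loss = W^SO − W^NE = 368.

368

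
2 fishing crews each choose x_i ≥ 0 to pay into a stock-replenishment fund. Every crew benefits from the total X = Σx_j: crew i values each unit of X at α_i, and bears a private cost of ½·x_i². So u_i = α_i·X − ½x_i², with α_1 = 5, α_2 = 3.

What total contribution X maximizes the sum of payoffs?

Planner FOC: ∂(Σu_j)/∂x_i = (Σα_j) − x_i = 0, so x_i^SO = Σα_j = 8 for every i; X^SO = 16.

16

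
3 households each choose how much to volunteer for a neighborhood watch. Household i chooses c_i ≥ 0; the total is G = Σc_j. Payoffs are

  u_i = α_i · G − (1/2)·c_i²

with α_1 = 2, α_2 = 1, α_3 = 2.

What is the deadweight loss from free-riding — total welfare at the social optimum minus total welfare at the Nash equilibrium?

Household i's FOC: ∂u_i/∂c_i = α_i − c_i = 0, so c_i* = α_i.
NE contributions = (2, 1, 2); G = 5.
W^NE = (Σα)·G − ½Σα_i² = 5² − ½·9 = 20.5.
Planner sets c_i = Σα_j = 5 for every i, so G^SO = 3·5 = 15.
W^SO = (Σα)·G^SO − ½·3·(Σα)² = (3/2)·5² = 37.5.
Deadweight loss = W^SO − W^NE = 17.

17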